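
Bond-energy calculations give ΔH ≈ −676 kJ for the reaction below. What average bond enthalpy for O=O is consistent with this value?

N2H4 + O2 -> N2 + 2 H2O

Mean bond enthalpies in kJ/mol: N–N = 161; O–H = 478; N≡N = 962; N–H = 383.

Let D be the O=O bond energy.
Σ(broken) = 4×383 + 1×161 + 1×D = 1693 + D
Σ(formed) = 1×962 + 4×478 = 2874
ΔH = Σ(broken) − Σ(formed) = (1693 + D) − (2874) = −1181 + D
Setting this equal to −676 kJ gives D = 505 kJ/mol.

D(O=O) ≈ 505 kJ/mol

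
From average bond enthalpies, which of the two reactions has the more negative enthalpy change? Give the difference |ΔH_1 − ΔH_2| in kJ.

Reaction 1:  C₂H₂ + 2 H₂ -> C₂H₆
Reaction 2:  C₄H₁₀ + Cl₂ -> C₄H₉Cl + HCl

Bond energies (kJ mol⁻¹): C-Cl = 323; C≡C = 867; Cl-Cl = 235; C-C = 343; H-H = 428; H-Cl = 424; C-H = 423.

Reaction 1:
  Bonds broken (reactants):
    C≡C: 1 × 867 = 867
    C-H: 2 × 423 = 846
    H-H: 2 × 428 = 856
    Σ(broken) = 2569 kJ
  Bonds formed (products):
    C-C: 1 × 343 = 343
    C-H: 6 × 423 = 2538
    Σ(formed) = 2881 kJ
  ΔH_1 = 2569 − 2881 = −312 kJ
Reaction 2:
  Bonds broken (reactants):
    C-C: 3 × 343 = 1029
    C-H: 10 × 423 = 4230
    Cl-Cl: 1 × 235 = 235
    Σ(broken) = 5494 kJ
  Bonds formed (products):
    C-C: 3 × 343 = 1029
    C-Cl: 1 × 323 = 323
    C-H: 9 × 423 = 3807
    H-Cl: 1 × 424 = 424
    Σ(formed) = 5583 kJ
  ΔH_2 = 5494 − 5583 = −89 kJ
ΔH_1 − ΔH_2 = −223 kJ, so reaction 1 has the more negative ΔH; |ΔH_1 − ΔH_2| = 223 kJ.

Reaction 1, by 223 kJ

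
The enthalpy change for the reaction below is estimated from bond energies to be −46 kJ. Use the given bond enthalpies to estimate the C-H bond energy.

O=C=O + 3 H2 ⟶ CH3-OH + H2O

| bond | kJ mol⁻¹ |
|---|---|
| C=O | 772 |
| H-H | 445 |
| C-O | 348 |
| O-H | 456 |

D(C-H) ≈ 403 kJ/mol

Let D be the C-H bond energy.
Σ(broken) = 2×772 + 3×445 = 2879
Σ(formed) = 3×D + 1×348 + 3×456 = 1716 + 3D
ΔH = Σ(broken) − Σ(formed) = (2879) − (1716 + 3D) = +1163 − 3D
Setting this equal to −46 kJ gives 3D = 1209, so D = 403 kJ/mol.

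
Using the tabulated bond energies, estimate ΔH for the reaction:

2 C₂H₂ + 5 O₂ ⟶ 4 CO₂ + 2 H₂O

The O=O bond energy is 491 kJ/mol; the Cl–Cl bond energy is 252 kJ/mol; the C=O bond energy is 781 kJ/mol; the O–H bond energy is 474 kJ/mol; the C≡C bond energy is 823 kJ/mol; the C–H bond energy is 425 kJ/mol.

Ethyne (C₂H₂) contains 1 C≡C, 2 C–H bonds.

ΔH ≈ −2343 kJ

Bonds broken (reactants):
  C≡C: 2 × 823 = 1646
  C–H: 4 × 425 = 1700
  O=O: 5 × 491 = 2455
  Σ(broken) = 5801 kJ
Bonds formed (products):
  C=O: 8 × 781 = 6248
  O–H: 4 × 474 = 1896
  Σ(formed) = 8144 kJ
ΔH = Σ(broken) − Σ(formed) = 5801 − 8144 = −2343 kJ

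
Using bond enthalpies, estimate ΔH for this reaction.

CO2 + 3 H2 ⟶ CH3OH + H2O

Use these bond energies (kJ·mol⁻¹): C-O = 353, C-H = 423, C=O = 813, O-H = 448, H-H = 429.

Bonds broken (reactants):
  C=O: 2 × 813 = 1626
  H-H: 3 × 429 = 1287
  Σ(broken) = 2913 kJ
Bonds formed (products):
  C-H: 3 × 423 = 1269
  C-O: 1 × 353 = 353
  O-H: 3 × 448 = 1344
  Σ(formed) = 2966 kJ
ΔH = Σ(broken) − Σ(formed) = 2913 − 2966 = −53 kJ

ΔH ≈ −53 kJ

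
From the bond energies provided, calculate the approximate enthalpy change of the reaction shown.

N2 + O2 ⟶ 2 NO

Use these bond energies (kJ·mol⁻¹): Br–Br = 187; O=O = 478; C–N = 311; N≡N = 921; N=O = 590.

Bonds broken (reactants):
  N≡N: 1 × 921 = 921
  O=O: 1 × 478 = 478
  Σ(broken) = 1399 kJ
Bonds formed (products):
  N=O: 2 × 590 = 1180
  Σ(formed) = 1180 kJ
ΔH = Σ(broken) − Σ(formed) = 1399 − 1180 = +219 kJ

ΔH ≈ +219 kJ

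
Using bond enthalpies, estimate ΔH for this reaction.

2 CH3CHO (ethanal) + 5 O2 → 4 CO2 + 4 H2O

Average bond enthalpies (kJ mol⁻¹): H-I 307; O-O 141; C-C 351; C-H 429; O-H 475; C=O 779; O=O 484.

Bonds broken (reactants):
  C-C: 2 × 351 = 702
  C-H: 8 × 429 = 3432
  C=O: 2 × 779 = 1558
  O=O: 5 × 484 = 2420
  Σ(broken) = 8112 kJ
Bonds formed (products):
  C=O: 8 × 779 = 6232
  O-H: 8 × 475 = 3800
  Σ(formed) = 10032 kJ
ΔH = Σ(broken) − Σ(formed) = 8112 − 10032 = −1920 kJ

ΔH ≈ −1920 kJ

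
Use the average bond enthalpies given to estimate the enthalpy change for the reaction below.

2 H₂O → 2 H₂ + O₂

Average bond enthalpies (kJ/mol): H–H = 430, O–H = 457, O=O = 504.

ΔH ≈ +464 kJ

Bonds broken (reactants):
  O–H: 4 × 457 = 1828
  Σ(broken) = 1828 kJ
Bonds formed (products):
  H–H: 2 × 430 = 860
  O=O: 1 × 504 = 504
  Σ(formed) = 1364 kJ
ΔH = Σ(broken) − Σ(formed) = 1828 − 1364 = +464 kJ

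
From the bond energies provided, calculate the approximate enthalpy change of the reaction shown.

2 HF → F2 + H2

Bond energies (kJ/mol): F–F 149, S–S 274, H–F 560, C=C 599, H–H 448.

ΔH ≈ +523 kJ

Bonds broken (reactants):
  H–F: 2 × 560 = 1120
  Σ(broken) = 1120 kJ
Bonds formed (products):
  F–F: 1 × 149 = 149
  H–H: 1 × 448 = 448
  Σ(formed) = 597 kJ
ΔH = Σ(broken) − Σ(formed) = 1120 − 597 = +523 kJ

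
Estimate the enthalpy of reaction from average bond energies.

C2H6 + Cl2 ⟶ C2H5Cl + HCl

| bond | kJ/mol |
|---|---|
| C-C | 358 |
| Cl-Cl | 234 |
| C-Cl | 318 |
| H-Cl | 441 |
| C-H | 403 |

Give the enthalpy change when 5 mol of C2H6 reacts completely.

ΔH = −610 kJ

Bonds broken (reactants):
  C-C: 1 × 358 = 358
  C-H: 6 × 403 = 2418
  Cl-Cl: 1 × 234 = 234
  Σ(broken) = 3010 kJ
Bonds formed (products):
  C-C: 1 × 358 = 358
  C-Cl: 1 × 318 = 318
  C-H: 5 × 403 = 2015
  H-Cl: 1 × 441 = 441
  Σ(formed) = 3132 kJ
ΔH = Σ(broken) − Σ(formed) = 3010 − 3132 = −122 kJ
For 5× the reaction as written: 5 × (−122) = −610 kJ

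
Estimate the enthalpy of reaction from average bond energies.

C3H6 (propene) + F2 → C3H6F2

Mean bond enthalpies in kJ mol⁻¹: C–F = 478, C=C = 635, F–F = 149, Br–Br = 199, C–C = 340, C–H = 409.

Bonds broken (reactants):
  C–C: 1 × 340 = 340
  C–H: 6 × 409 = 2454
  C=C: 1 × 635 = 635
  F–F: 1 × 149 = 149
  Σ(broken) = 3578 kJ
Bonds formed (products):
  C–C: 2 × 340 = 680
  C–F: 2 × 478 = 956
  C–H: 6 × 409 = 2454
  Σ(formed) = 4090 kJ
ΔH = Σ(broken) − Σ(formed) = 3578 − 4090 = −512 kJ

ΔH ≈ −512 kJ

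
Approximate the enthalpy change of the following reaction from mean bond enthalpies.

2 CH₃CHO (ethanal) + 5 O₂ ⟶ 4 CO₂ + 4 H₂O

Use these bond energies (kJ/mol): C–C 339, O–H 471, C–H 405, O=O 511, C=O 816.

Bonds broken (reactants):
  C–C: 2 × 339 = 678
  C–H: 8 × 405 = 3240
  C=O: 2 × 816 = 1632
  O=O: 5 × 511 = 2555
  Σ(broken) = 8105 kJ
Bonds formed (products):
  C=O: 8 × 816 = 6528
  O–H: 8 × 471 = 3768
  Σ(formed) = 10296 kJ
ΔH = Σ(broken) − Σ(formed) = 8105 − 10296 = −2191 kJ

ΔH ≈ −2191 kJ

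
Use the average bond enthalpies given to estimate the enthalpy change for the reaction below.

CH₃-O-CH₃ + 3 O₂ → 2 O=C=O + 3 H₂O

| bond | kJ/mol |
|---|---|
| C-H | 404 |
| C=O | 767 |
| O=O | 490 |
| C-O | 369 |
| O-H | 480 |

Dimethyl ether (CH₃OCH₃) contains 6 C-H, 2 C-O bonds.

ΔH ≈ −1316 kJ

Bonds broken (reactants):
  C-H: 6 × 404 = 2424
  C-O: 2 × 369 = 738
  O=O: 3 × 490 = 1470
  Σ(broken) = 4632 kJ
Bonds formed (products):
  C=O: 4 × 767 = 3068
  O-H: 6 × 480 = 2880
  Σ(formed) = 5948 kJ
ΔH = Σ(broken) − Σ(formed) = 4632 − 5948 = −1316 kJ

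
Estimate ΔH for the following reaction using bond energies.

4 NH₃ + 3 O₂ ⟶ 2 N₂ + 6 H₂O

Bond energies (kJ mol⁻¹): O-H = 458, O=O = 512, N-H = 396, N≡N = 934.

ΔH ≈ −1076 kJ

Bonds broken (reactants):
  N-H: 12 × 396 = 4752
  O=O: 3 × 512 = 1536
  Σ(broken) = 6288 kJ
Bonds formed (products):
  N≡N: 2 × 934 = 1868
  O-H: 12 × 458 = 5496
  Σ(formed) = 7364 kJ
ΔH = Σ(broken) − Σ(formed) = 6288 − 7364 = −1076 kJ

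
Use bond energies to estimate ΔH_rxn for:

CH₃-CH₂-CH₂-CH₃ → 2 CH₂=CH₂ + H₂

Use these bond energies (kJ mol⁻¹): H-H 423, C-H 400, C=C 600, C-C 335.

ΔH ≈ +182 kJ

Bonds broken (reactants):
  C-C: 3 × 335 = 1005
  C-H: 10 × 400 = 4000
  Σ(broken) = 5005 kJ
Bonds formed (products):
  C-H: 8 × 400 = 3200
  C=C: 2 × 600 = 1200
  H-H: 1 × 423 = 423
  Σ(formed) = 4823 kJ
ΔH = Σ(broken) − Σ(formed) = 5005 − 4823 = +182 kJ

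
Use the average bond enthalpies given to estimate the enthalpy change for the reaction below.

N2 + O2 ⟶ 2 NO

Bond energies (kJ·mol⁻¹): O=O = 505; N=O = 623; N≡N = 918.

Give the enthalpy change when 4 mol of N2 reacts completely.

Bonds broken (reactants):
  N≡N: 1 × 918 = 918
  O=O: 1 × 505 = 505
  Σ(broken) = 1423 kJ
Bonds formed (products):
  N=O: 2 × 623 = 1246
  Σ(formed) = 1246 kJ
ΔH = Σ(broken) − Σ(formed) = 1423 − 1246 = +177 kJ
For 4× the reaction as written: 4 × (+177) = +708 kJ

ΔH = +708 kJ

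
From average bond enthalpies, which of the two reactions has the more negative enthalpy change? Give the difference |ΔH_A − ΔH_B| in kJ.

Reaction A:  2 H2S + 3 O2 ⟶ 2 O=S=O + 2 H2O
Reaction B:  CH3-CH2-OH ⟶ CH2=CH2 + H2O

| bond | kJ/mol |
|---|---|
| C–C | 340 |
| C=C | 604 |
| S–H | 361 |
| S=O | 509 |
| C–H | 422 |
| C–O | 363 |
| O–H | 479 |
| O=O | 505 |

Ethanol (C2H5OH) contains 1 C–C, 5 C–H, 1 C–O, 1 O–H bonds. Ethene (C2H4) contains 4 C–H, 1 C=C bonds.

Reaction A, by 1035 kJ

Reaction A:
  Bonds broken (reactants):
    O=O: 3 × 505 = 1515
    S–H: 4 × 361 = 1444
    Σ(broken) = 2959 kJ
  Bonds formed (products):
    O–H: 4 × 479 = 1916
    S=O: 4 × 509 = 2036
    Σ(formed) = 3952 kJ
  ΔH_A = 2959 − 3952 = −993 kJ
Reaction B:
  Bonds broken (reactants):
    C–C: 1 × 340 = 340
    C–H: 5 × 422 = 2110
    C–O: 1 × 363 = 363
    O–H: 1 × 479 = 479
    Σ(broken) = 3292 kJ
  Bonds formed (products):
    C–H: 4 × 422 = 1688
    C=C: 1 × 604 = 604
    O–H: 2 × 479 = 958
    Σ(formed) = 3250 kJ
  ΔH_B = 3292 − 3250 = +42 kJ
ΔH_A − ΔH_B = −1035 kJ, so reaction A has the more negative ΔH; |ΔH_A − ΔH_B| = 1035 kJ.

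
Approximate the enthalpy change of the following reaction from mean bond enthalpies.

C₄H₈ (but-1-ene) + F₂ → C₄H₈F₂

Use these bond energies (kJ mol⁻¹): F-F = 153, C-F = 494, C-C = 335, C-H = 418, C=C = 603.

Bonds broken (reactants):
  C-C: 2 × 335 = 670
  C-H: 8 × 418 = 3344
  C=C: 1 × 603 = 603
  F-F: 1 × 153 = 153
  Σ(broken) = 4770 kJ
Bonds formed (products):
  C-C: 3 × 335 = 1005
  C-F: 2 × 494 = 988
  C-H: 8 × 418 = 3344
  Σ(formed) = 5337 kJ
ΔH = Σ(broken) − Σ(formed) = 4770 − 5337 = −567 kJ

ΔH ≈ −567 kJ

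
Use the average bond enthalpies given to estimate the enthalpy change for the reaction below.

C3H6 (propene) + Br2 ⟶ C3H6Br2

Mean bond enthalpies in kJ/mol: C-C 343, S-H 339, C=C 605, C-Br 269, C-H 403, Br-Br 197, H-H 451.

Bonds broken (reactants):
  Br-Br: 1 × 197 = 197
  C-C: 1 × 343 = 343
  C-H: 6 × 403 = 2418
  C=C: 1 × 605 = 605
  Σ(broken) = 3563 kJ
Bonds formed (products):
  C-Br: 2 × 269 = 538
  C-C: 2 × 343 = 686
  C-H: 6 × 403 = 2418
  Σ(formed) = 3642 kJ
ΔH = Σ(broken) − Σ(formed) = 3563 − 3642 = −79 kJ

ΔH ≈ −79 kJ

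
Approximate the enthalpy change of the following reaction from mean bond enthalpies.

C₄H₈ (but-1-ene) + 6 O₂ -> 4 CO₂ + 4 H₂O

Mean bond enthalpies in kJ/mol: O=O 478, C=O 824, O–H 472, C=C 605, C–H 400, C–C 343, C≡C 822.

ΔH ≈ −3009 kJ

Bonds broken (reactants):
  C–C: 2 × 343 = 686
  C–H: 8 × 400 = 3200
  C=C: 1 × 605 = 605
  O=O: 6 × 478 = 2868
  Σ(broken) = 7359 kJ
Bonds formed (products):
  C=O: 8 × 824 = 6592
  O–H: 8 × 472 = 3776
  Σ(formed) = 10368 kJ
ΔH = Σ(broken) − Σ(formed) = 7359 − 10368 = −3009 kJ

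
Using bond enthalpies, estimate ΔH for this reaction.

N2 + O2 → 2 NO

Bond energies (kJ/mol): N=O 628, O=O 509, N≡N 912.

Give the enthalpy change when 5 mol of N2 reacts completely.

ΔH = +825 kJ

Bonds broken (reactants):
  N≡N: 1 × 912 = 912
  O=O: 1 × 509 = 509
  Σ(broken) = 1421 kJ
Bonds formed (products):
  N=O: 2 × 628 = 1256
  Σ(formed) = 1256 kJ
ΔH = Σ(broken) − Σ(formed) = 1421 − 1256 = +165 kJ
For 5× the reaction as written: 5 × (+165) = +825 kJ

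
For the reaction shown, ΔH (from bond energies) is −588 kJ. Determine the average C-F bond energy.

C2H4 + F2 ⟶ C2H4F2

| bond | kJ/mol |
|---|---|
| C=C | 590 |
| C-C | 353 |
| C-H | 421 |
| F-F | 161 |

Let D be the C-F bond energy.
Σ(broken) = 4×421 + 1×590 + 1×161 = 2435
Σ(formed) = 1×353 + 2×D + 4×421 = 2037 + 2D
ΔH = Σ(broken) − Σ(formed) = (2435) − (2037 + 2D) = +398 − 2D
Setting this equal to −588 kJ gives 2D = 986, so D = 493 kJ/mol.

D(C-F) ≈ 493 kJ/mol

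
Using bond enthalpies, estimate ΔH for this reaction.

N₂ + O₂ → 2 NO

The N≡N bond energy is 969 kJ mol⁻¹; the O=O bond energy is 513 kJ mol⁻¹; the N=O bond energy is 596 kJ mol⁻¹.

ΔH ≈ +290 kJ

Bonds broken (reactants):
  N≡N: 1 × 969 = 969
  O=O: 1 × 513 = 513
  Σ(broken) = 1482 kJ
Bonds formed (products):
  N=O: 2 × 596 = 1192
  Σ(formed) = 1192 kJ
ΔH = Σ(broken) − Σ(formed) = 1482 − 1192 = +290 kJ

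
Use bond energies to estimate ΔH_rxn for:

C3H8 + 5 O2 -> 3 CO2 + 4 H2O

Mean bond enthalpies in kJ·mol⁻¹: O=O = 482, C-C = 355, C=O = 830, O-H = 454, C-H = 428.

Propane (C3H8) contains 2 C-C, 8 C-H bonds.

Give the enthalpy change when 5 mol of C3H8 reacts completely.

ΔH = −10340 kJ

Bonds broken (reactants):
  C-C: 2 × 355 = 710
  C-H: 8 × 428 = 3424
  O=O: 5 × 482 = 2410
  Σ(broken) = 6544 kJ
Bonds formed (products):
  C=O: 6 × 830 = 4980
  O-H: 8 × 454 = 3632
  Σ(formed) = 8612 kJ
ΔH = Σ(broken) − Σ(formed) = 6544 − 8612 = −2068 kJ
For 5× the reaction as written: 5 × (−2068) = −10340 kJ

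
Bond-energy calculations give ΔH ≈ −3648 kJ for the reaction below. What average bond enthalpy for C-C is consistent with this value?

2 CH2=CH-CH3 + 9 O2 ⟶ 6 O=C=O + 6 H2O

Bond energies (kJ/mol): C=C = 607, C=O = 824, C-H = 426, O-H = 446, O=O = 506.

D(C-C) ≈ 356 kJ/mol

Let D be the C-C bond energy.
Σ(broken) = 2×D + 12×426 + 2×607 + 9×506 = 10880 + 2D
Σ(formed) = 12×824 + 12×446 = 15240
ΔH = Σ(broken) − Σ(formed) = (10880 + 2D) − (15240) = −4360 + 2D
Setting this equal to −3648 kJ gives 2D = 712, so D = 356 kJ/mol.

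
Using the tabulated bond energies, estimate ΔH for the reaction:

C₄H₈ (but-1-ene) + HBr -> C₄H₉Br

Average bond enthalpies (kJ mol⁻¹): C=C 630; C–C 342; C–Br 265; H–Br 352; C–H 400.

ΔH ≈ −25 kJ

Bonds broken (reactants):
  C–C: 2 × 342 = 684
  C–H: 8 × 400 = 3200
  C=C: 1 × 630 = 630
  H–Br: 1 × 352 = 352
  Σ(broken) = 4866 kJ
Bonds formed (products):
  C–Br: 1 × 265 = 265
  C–C: 3 × 342 = 1026
  C–H: 9 × 400 = 3600
  Σ(formed) = 4891 kJ
ΔH = Σ(broken) − Σ(formed) = 4866 − 4891 = −25 kJ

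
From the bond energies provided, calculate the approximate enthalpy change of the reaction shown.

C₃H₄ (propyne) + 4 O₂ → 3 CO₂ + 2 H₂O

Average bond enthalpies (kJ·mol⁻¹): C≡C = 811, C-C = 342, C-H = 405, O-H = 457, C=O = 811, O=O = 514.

ΔH ≈ −1865 kJ

Bonds broken (reactants):
  C≡C: 1 × 811 = 811
  C-C: 1 × 342 = 342
  C-H: 4 × 405 = 1620
  O=O: 4 × 514 = 2056
  Σ(broken) = 4829 kJ
Bonds formed (products):
  C=O: 6 × 811 = 4866
  O-H: 4 × 457 = 1828
  Σ(formed) = 6694 kJ
ΔH = Σ(broken) − Σ(formed) = 4829 − 6694 = −1865 kJ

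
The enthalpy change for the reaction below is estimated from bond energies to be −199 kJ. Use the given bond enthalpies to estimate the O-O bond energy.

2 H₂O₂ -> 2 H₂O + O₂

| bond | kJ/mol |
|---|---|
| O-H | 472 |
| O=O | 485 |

D(O-O) ≈ 143 kJ/mol

Let D be the O-O bond energy.
Σ(broken) = 4×472 + 2×D = 1888 + 2D
Σ(formed) = 4×472 + 1×485 = 2373
ΔH = Σ(broken) − Σ(formed) = (1888 + 2D) − (2373) = −485 + 2D
Setting this equal to −199 kJ gives 2D = 286, so D = 143 kJ/mol.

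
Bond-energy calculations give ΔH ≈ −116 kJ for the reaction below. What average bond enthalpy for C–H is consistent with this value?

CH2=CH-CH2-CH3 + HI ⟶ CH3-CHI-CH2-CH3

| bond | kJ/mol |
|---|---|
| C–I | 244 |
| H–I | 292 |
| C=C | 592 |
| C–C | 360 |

D(C–H) ≈ 396 kJ/mol

Let D be the C–H bond energy.
Σ(broken) = 2×360 + 8×D + 1×592 + 1×292 = 1604 + 8D
Σ(formed) = 3×360 + 9×D + 1×244 = 1324 + 9D
ΔH = Σ(broken) − Σ(formed) = (1604 + 8D) − (1324 + 9D) = +280 − D
Setting this equal to −116 kJ gives D = 396 kJ/mol.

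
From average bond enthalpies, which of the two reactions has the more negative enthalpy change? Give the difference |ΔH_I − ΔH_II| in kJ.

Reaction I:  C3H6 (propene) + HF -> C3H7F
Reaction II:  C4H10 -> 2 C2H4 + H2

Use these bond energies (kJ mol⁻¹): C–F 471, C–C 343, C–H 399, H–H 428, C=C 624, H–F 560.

Reaction I, by 180 kJ

Reaction I:
  Bonds broken (reactants):
    C–C: 1 × 343 = 343
    C–H: 6 × 399 = 2394
    C=C: 1 × 624 = 624
    H–F: 1 × 560 = 560
    Σ(broken) = 3921 kJ
  Bonds formed (products):
    C–C: 2 × 343 = 686
    C–F: 1 × 471 = 471
    C–H: 7 × 399 = 2793
    Σ(formed) = 3950 kJ
  ΔH_I = 3921 − 3950 = −29 kJ
Reaction II:
  Bonds broken (reactants):
    C–C: 3 × 343 = 1029
    C–H: 10 × 399 = 3990
    Σ(broken) = 5019 kJ
  Bonds formed (products):
    C–H: 8 × 399 = 3192
    C=C: 2 × 624 = 1248
    H–H: 1 × 428 = 428
    Σ(formed) = 4868 kJ
  ΔH_II = 5019 − 4868 = +151 kJ
ΔH_I − ΔH_II = −180 kJ, so reaction I has the more negative ΔH; |ΔH_I − ΔH_II| = 180 kJ.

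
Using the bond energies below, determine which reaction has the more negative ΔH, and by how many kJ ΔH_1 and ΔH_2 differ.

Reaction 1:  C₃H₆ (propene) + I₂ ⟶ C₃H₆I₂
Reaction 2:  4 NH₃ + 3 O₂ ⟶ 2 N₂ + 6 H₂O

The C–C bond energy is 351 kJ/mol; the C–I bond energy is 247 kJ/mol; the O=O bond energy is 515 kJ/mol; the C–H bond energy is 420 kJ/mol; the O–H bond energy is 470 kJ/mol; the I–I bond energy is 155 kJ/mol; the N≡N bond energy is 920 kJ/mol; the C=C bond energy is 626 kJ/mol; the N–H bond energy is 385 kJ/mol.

Reaction 1:
  Bonds broken (reactants):
    C–C: 1 × 351 = 351
    C–H: 6 × 420 = 2520
    C=C: 1 × 626 = 626
    I–I: 1 × 155 = 155
    Σ(broken) = 3652 kJ
  Bonds formed (products):
    C–C: 2 × 351 = 702
    C–H: 6 × 420 = 2520
    C–I: 2 × 247 = 494
    Σ(formed) = 3716 kJ
  ΔH_1 = 3652 − 3716 = −64 kJ
Reaction 2:
  Bonds broken (reactants):
    N–H: 12 × 385 = 4620
    O=O: 3 × 515 = 1545
    Σ(broken) = 6165 kJ
  Bonds formed (products):
    N≡N: 2 × 920 = 1840
    O–H: 12 × 470 = 5640
    Σ(formed) = 7480 kJ
  ΔH_2 = 6165 − 7480 = −1315 kJ
ΔH_1 − ΔH_2 = +1251 kJ, so reaction 2 has the more negative ΔH; |ΔH_1 − ΔH_2| = 1251 kJ.

Reaction 2, by 1251 kJ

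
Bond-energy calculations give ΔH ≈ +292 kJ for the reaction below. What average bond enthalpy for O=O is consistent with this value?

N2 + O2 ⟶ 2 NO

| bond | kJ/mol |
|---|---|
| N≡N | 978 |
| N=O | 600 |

Let D be the O=O bond energy.
Σ(broken) = 1×978 + 1×D = 978 + D
Σ(formed) = 2×600 = 1200
ΔH = Σ(broken) − Σ(formed) = (978 + D) − (1200) = −222 + D
Setting this equal to +292 kJ gives D = 514 kJ/mol.

D(O=O) ≈ 514 kJ/mol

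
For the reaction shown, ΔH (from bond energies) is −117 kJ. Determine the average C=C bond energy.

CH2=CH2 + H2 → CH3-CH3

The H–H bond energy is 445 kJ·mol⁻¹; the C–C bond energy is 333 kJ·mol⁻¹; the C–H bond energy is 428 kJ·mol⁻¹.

Let D be the C=C bond energy.
Σ(broken) = 4×428 + 1×D + 1×445 = 2157 + D
Σ(formed) = 1×333 + 6×428 = 2901
ΔH = Σ(broken) − Σ(formed) = (2157 + D) − (2901) = −744 + D
Setting this equal to −117 kJ gives D = 627 kJ/mol.

D(C=C) ≈ 627 kJ/mol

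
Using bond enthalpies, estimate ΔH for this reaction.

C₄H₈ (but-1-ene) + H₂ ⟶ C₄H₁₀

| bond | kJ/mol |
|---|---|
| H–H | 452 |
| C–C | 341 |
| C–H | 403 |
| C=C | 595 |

ΔH ≈ −100 kJ

Bonds broken (reactants):
  C–C: 2 × 341 = 682
  C–H: 8 × 403 = 3224
  C=C: 1 × 595 = 595
  H–H: 1 × 452 = 452
  Σ(broken) = 4953 kJ
Bonds formed (products):
  C–C: 3 × 341 = 1023
  C–H: 10 × 403 = 4030
  Σ(formed) = 5053 kJ
ΔH = Σ(broken) − Σ(formed) = 4953 − 5053 = −100 kJ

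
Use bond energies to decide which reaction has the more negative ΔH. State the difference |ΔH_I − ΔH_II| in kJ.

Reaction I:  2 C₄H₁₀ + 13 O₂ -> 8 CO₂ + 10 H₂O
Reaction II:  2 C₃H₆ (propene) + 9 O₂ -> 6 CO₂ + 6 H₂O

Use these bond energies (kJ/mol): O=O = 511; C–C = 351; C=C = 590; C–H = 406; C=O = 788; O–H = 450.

Reaction I:
  Bonds broken (reactants):
    C–C: 6 × 351 = 2106
    C–H: 20 × 406 = 8120
    O=O: 13 × 511 = 6643
    Σ(broken) = 16869 kJ
  Bonds formed (products):
    C=O: 16 × 788 = 12608
    O–H: 20 × 450 = 9000
    Σ(formed) = 21608 kJ
  ΔH_I = 16869 − 21608 = −4739 kJ
Reaction II:
  Bonds broken (reactants):
    C–C: 2 × 351 = 702
    C–H: 12 × 406 = 4872
    C=C: 2 × 590 = 1180
    O=O: 9 × 511 = 4599
    Σ(broken) = 11353 kJ
  Bonds formed (products):
    C=O: 12 × 788 = 9456
    O–H: 12 × 450 = 5400
    Σ(formed) = 14856 kJ
  ΔH_II = 11353 − 14856 = −3503 kJ
ΔH_I − ΔH_II = −1236 kJ, so reaction I has the more negative ΔH; |ΔH_I − ΔH_II| = 1236 kJ.

Reaction I, by 1236 kJ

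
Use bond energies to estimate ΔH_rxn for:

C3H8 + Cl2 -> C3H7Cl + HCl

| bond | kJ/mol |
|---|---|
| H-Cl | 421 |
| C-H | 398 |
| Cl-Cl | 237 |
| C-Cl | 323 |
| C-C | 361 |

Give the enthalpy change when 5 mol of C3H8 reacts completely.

ΔH = −545 kJ

Bonds broken (reactants):
  C-C: 2 × 361 = 722
  C-H: 8 × 398 = 3184
  Cl-Cl: 1 × 237 = 237
  Σ(broken) = 4143 kJ
Bonds formed (products):
  C-C: 2 × 361 = 722
  C-Cl: 1 × 323 = 323
  C-H: 7 × 398 = 2786
  H-Cl: 1 × 421 = 421
  Σ(formed) = 4252 kJ
ΔH = Σ(broken) − Σ(formed) = 4143 − 4252 = −109 kJ
For 5× the reaction as written: 5 × (−109) = −545 kJ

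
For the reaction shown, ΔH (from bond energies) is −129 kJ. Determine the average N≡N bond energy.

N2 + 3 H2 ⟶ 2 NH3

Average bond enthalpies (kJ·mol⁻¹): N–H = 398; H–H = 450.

Let D be the N≡N bond energy.
Σ(broken) = 3×450 + 1×D = 1350 + D
Σ(formed) = 6×398 = 2388
ΔH = Σ(broken) − Σ(formed) = (1350 + D) − (2388) = −1038 + D
Setting this equal to −129 kJ gives D = 909 kJ/mol.

D(N≡N) ≈ 909 kJ/mol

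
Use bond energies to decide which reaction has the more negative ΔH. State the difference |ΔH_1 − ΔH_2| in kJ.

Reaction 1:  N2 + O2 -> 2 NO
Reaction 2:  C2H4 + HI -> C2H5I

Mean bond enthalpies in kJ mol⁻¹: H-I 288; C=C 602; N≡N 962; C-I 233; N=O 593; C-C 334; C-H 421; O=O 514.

Reaction 1:
  Bonds broken (reactants):
    N≡N: 1 × 962 = 962
    O=O: 1 × 514 = 514
    Σ(broken) = 1476 kJ
  Bonds formed (products):
    N=O: 2 × 593 = 1186
    Σ(formed) = 1186 kJ
  ΔH_1 = 1476 − 1186 = +290 kJ
Reaction 2:
  Bonds broken (reactants):
    C-H: 4 × 421 = 1684
    C=C: 1 × 602 = 602
    H-I: 1 × 288 = 288
    Σ(broken) = 2574 kJ
  Bonds formed (products):
    C-C: 1 × 334 = 334
    C-H: 5 × 421 = 2105
    C-I: 1 × 233 = 233
    Σ(formed) = 2672 kJ
  ΔH_2 = 2574 − 2672 = −98 kJ
ΔH_1 − ΔH_2 = +388 kJ, so reaction 2 has the more negative ΔH; |ΔH_1 − ΔH_2| = 388 kJ.

Reaction 2, by 388 kJ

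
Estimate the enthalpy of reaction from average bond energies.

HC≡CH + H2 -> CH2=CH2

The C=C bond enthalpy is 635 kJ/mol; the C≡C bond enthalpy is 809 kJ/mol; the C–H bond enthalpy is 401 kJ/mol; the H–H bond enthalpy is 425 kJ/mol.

ΔH ≈ −203 kJ

Bonds broken (reactants):
  C≡C: 1 × 809 = 809
  C–H: 2 × 401 = 802
  H–H: 1 × 425 = 425
  Σ(broken) = 2036 kJ
Bonds formed (products):
  C–H: 4 × 401 = 1604
  C=C: 1 × 635 = 635
  Σ(formed) = 2239 kJ
ΔH = Σ(broken) − Σ(formed) = 2036 − 2239 = −203 kJ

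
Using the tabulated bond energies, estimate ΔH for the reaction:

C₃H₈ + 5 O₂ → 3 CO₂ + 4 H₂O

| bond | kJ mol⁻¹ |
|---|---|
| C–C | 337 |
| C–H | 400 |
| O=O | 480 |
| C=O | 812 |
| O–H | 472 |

ΔH ≈ −2374 kJ

Bonds broken (reactants):
  C–C: 2 × 337 = 674
  C–H: 8 × 400 = 3200
  O=O: 5 × 480 = 2400
  Σ(broken) = 6274 kJ
Bonds formed (products):
  C=O: 6 × 812 = 4872
  O–H: 8 × 472 = 3776
  Σ(formed) = 8648 kJ
ΔH = Σ(broken) − Σ(formed) = 6274 − 8648 = −2374 kJ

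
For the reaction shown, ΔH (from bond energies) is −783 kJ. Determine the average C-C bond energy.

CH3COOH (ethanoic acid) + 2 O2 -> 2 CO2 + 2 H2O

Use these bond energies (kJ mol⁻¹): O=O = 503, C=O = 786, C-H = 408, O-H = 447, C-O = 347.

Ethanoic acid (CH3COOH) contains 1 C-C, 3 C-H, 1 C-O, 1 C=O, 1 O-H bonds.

D(C-C) ≈ 339 kJ/mol

Let D be the C-C bond energy.
Σ(broken) = 1×D + 3×408 + 1×347 + 1×786 + 1×447 + 2×503 = 3810 + D
Σ(formed) = 4×786 + 4×447 = 4932
ΔH = Σ(broken) − Σ(formed) = (3810 + D) − (4932) = −1122 + D
Setting this equal to −783 kJ gives D = 339 kJ/mol.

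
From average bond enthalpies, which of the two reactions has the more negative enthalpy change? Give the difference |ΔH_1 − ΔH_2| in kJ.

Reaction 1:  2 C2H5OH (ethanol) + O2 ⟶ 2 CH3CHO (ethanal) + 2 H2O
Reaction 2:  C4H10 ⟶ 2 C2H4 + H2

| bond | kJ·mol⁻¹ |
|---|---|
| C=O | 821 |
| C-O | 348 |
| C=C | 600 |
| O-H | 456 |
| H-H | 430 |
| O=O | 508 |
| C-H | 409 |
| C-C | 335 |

Reaction 1:
  Bonds broken (reactants):
    C-C: 2 × 335 = 670
    C-H: 10 × 409 = 4090
    C-O: 2 × 348 = 696
    O-H: 2 × 456 = 912
    O=O: 1 × 508 = 508
    Σ(broken) = 6876 kJ
  Bonds formed (products):
    C-C: 2 × 335 = 670
    C-H: 8 × 409 = 3272
    C=O: 2 × 821 = 1642
    O-H: 4 × 456 = 1824
    Σ(formed) = 7408 kJ
  ΔH_1 = 6876 − 7408 = −532 kJ
Reaction 2:
  Bonds broken (reactants):
    C-C: 3 × 335 = 1005
    C-H: 10 × 409 = 4090
    Σ(broken) = 5095 kJ
  Bonds formed (products):
    C-H: 8 × 409 = 3272
    C=C: 2 × 600 = 1200
    H-H: 1 × 430 = 430
    Σ(formed) = 4902 kJ
  ΔH_2 = 5095 − 4902 = +193 kJ
ΔH_1 − ΔH_2 = −725 kJ, so reaction 1 has the more negative ΔH; |ΔH_1 − ΔH_2| = 725 kJ.

Reaction 1, by 725 kJ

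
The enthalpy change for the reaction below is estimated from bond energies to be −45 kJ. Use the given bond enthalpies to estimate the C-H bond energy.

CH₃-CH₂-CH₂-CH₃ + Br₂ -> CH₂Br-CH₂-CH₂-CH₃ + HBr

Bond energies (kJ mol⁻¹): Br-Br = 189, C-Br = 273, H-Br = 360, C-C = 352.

Let D be the C-H bond energy.
Σ(broken) = 1×189 + 3×352 + 10×D = 1245 + 10D
Σ(formed) = 1×273 + 3×352 + 9×D + 1×360 = 1689 + 9D
ΔH = Σ(broken) − Σ(formed) = (1245 + 10D) − (1689 + 9D) = −444 + D
Setting this equal to −45 kJ gives D = 399 kJ/mol.

D(C-H) ≈ 399 kJ/mol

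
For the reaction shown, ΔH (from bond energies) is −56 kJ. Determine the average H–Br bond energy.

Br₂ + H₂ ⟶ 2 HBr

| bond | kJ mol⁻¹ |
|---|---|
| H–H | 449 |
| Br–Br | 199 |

Let D be the H–Br bond energy.
Σ(broken) = 1×199 + 1×449 = 648
Σ(formed) = 2×D = 2D
ΔH = Σ(broken) − Σ(formed) = (648) − (2D) = +648 − 2D
Setting this equal to −56 kJ gives 2D = 704, so D = 352 kJ/mol.

D(H–Br) ≈ 352 kJ/mol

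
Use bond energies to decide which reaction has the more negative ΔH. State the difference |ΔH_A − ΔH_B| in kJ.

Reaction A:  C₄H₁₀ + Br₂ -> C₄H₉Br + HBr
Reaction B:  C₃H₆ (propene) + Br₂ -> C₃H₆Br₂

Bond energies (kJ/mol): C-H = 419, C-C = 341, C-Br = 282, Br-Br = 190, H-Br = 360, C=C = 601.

Reaction B, by 81 kJ

Reaction A:
  Bonds broken (reactants):
    Br-Br: 1 × 190 = 190
    C-C: 3 × 341 = 1023
    C-H: 10 × 419 = 4190
    Σ(broken) = 5403 kJ
  Bonds formed (products):
    C-Br: 1 × 282 = 282
    C-C: 3 × 341 = 1023
    C-H: 9 × 419 = 3771
    H-Br: 1 × 360 = 360
    Σ(formed) = 5436 kJ
  ΔH_A = 5403 − 5436 = −33 kJ
Reaction B:
  Bonds broken (reactants):
    Br-Br: 1 × 190 = 190
    C-C: 1 × 341 = 341
    C-H: 6 × 419 = 2514
    C=C: 1 × 601 = 601
    Σ(broken) = 3646 kJ
  Bonds formed (products):
    C-Br: 2 × 282 = 564
    C-C: 2 × 341 = 682
    C-H: 6 × 419 = 2514
    Σ(formed) = 3760 kJ
  ΔH_B = 3646 − 3760 = −114 kJ
ΔH_A − ΔH_B = +81 kJ, so reaction B has the more negative ΔH; |ΔH_A − ΔH_B| = 81 kJ.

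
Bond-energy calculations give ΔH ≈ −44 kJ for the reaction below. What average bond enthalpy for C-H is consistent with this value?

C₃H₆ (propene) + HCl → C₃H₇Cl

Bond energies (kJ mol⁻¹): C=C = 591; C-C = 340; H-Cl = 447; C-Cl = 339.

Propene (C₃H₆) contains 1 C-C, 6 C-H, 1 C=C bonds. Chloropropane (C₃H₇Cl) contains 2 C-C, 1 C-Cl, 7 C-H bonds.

D(C-H) ≈ 403 kJ/mol

Let D be the C-H bond energy.
Σ(broken) = 1×340 + 6×D + 1×591 + 1×447 = 1378 + 6D
Σ(formed) = 2×340 + 1×339 + 7×D = 1019 + 7D
ΔH = Σ(broken) − Σ(formed) = (1378 + 6D) − (1019 + 7D) = +359 − D
Setting this equal to −44 kJ gives D = 403 kJ/mol.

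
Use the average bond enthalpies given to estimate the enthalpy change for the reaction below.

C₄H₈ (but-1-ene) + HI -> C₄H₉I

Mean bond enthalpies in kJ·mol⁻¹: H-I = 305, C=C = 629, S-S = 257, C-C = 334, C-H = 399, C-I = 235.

Bonds broken (reactants):
  C-C: 2 × 334 = 668
  C-H: 8 × 399 = 3192
  C=C: 1 × 629 = 629
  H-I: 1 × 305 = 305
  Σ(broken) = 4794 kJ
Bonds formed (products):
  C-C: 3 × 334 = 1002
  C-H: 9 × 399 = 3591
  C-I: 1 × 235 = 235
  Σ(formed) = 4828 kJ
ΔH = Σ(broken) − Σ(formed) = 4794 − 4828 = −34 kJ

ΔH ≈ −34 kJ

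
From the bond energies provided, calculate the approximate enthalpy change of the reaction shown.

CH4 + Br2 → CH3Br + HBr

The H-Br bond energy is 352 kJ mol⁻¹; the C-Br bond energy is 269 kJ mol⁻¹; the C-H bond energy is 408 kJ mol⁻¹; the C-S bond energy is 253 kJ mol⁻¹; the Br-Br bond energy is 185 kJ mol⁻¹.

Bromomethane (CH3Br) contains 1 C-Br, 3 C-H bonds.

Bonds broken (reactants):
  Br-Br: 1 × 185 = 185
  C-H: 4 × 408 = 1632
  Σ(broken) = 1817 kJ
Bonds formed (products):
  C-Br: 1 × 269 = 269
  C-H: 3 × 408 = 1224
  H-Br: 1 × 352 = 352
  Σ(formed) = 1845 kJ
ΔH = Σ(broken) − Σ(formed) = 1817 − 1845 = −28 kJ

ΔH ≈ −28 kJ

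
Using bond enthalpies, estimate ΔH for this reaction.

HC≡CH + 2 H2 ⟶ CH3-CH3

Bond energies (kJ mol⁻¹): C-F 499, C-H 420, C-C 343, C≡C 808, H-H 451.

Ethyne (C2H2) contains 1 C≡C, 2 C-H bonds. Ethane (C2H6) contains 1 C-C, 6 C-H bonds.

ΔH ≈ −313 kJ

Bonds broken (reactants):
  C≡C: 1 × 808 = 808
  C-H: 2 × 420 = 840
  H-H: 2 × 451 = 902
  Σ(broken) = 2550 kJ
Bonds formed (products):
  C-C: 1 × 343 = 343
  C-H: 6 × 420 = 2520
  Σ(formed) = 2863 kJ
ΔH = Σ(broken) − Σ(formed) = 2550 − 2863 = −313 kJ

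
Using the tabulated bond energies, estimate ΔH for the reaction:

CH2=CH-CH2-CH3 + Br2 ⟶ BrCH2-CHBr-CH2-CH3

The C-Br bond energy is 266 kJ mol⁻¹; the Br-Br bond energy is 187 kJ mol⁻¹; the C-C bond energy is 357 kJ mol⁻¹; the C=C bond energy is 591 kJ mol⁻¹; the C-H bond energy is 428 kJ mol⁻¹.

ΔH ≈ −111 kJ

Bonds broken (reactants):
  Br-Br: 1 × 187 = 187
  C-C: 2 × 357 = 714
  C-H: 8 × 428 = 3424
  C=C: 1 × 591 = 591
  Σ(broken) = 4916 kJ
Bonds formed (products):
  C-Br: 2 × 266 = 532
  C-C: 3 × 357 = 1071
  C-H: 8 × 428 = 3424
  Σ(formed) = 5027 kJ
ΔH = Σ(broken) − Σ(formed) = 4916 − 5027 = −111 kJ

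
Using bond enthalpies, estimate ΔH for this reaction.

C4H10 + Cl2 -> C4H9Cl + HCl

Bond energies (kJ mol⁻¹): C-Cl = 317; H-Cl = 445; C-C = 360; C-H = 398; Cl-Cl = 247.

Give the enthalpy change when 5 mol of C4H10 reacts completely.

ΔH = −585 kJ

Bonds broken (reactants):
  C-C: 3 × 360 = 1080
  C-H: 10 × 398 = 3980
  Cl-Cl: 1 × 247 = 247
  Σ(broken) = 5307 kJ
Bonds formed (products):
  C-C: 3 × 360 = 1080
  C-Cl: 1 × 317 = 317
  C-H: 9 × 398 = 3582
  H-Cl: 1 × 445 = 445
  Σ(formed) = 5424 kJ
ΔH = Σ(broken) − Σ(formed) = 5307 − 5424 = −117 kJ
For 5× the reaction as written: 5 × (−117) = −585 kJ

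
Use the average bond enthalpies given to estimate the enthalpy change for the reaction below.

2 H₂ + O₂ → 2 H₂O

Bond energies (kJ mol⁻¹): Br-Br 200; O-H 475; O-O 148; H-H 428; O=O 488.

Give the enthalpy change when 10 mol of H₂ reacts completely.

Bonds broken (reactants):
  H-H: 2 × 428 = 856
  O=O: 1 × 488 = 488
  Σ(broken) = 1344 kJ
Bonds formed (products):
  O-H: 4 × 475 = 1900
  Σ(formed) = 1900 kJ
ΔH = Σ(broken) − Σ(formed) = 1344 − 1900 = −556 kJ
For 5× the reaction as written: 5 × (−556) = −2780 kJ

ΔH = −2780 kJ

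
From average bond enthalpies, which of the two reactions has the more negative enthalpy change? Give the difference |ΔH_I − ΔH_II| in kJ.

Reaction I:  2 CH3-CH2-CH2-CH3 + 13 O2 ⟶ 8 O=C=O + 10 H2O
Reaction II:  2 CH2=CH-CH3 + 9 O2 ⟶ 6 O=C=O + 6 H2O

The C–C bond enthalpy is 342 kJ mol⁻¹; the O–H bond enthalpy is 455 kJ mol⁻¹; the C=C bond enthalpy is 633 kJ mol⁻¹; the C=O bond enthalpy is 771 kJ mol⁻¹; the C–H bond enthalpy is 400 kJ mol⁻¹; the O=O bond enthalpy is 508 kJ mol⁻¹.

Reaction I, by 1390 kJ

Reaction I:
  Bonds broken (reactants):
    C–C: 6 × 342 = 2052
    C–H: 20 × 400 = 8000
    O=O: 13 × 508 = 6604
    Σ(broken) = 16656 kJ
  Bonds formed (products):
    C=O: 16 × 771 = 12336
    O–H: 20 × 455 = 9100
    Σ(formed) = 21436 kJ
  ΔH_I = 16656 − 21436 = −4780 kJ
Reaction II:
  Bonds broken (reactants):
    C–C: 2 × 342 = 684
    C–H: 12 × 400 = 4800
    C=C: 2 × 633 = 1266
    O=O: 9 × 508 = 4572
    Σ(broken) = 11322 kJ
  Bonds formed (products):
    C=O: 12 × 771 = 9252
    O–H: 12 × 455 = 5460
    Σ(formed) = 14712 kJ
  ΔH_II = 11322 − 14712 = −3390 kJ
ΔH_I − ΔH_II = −1390 kJ, so reaction I has the more negative ΔH; |ΔH_I − ΔH_II| = 1390 kJ.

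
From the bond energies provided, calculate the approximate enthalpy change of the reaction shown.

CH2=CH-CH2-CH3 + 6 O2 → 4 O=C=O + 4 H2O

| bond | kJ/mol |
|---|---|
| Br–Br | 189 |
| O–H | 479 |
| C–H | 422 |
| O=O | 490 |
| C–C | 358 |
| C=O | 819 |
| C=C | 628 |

Bonds broken (reactants):
  C–C: 2 × 358 = 716
  C–H: 8 × 422 = 3376
  C=C: 1 × 628 = 628
  O=O: 6 × 490 = 2940
  Σ(broken) = 7660 kJ
Bonds formed (products):
  C=O: 8 × 819 = 6552
  O–H: 8 × 479 = 3832
  Σ(formed) = 10384 kJ
ΔH = Σ(broken) − Σ(formed) = 7660 − 10384 = −2724 kJ

ΔH ≈ −2724 kJ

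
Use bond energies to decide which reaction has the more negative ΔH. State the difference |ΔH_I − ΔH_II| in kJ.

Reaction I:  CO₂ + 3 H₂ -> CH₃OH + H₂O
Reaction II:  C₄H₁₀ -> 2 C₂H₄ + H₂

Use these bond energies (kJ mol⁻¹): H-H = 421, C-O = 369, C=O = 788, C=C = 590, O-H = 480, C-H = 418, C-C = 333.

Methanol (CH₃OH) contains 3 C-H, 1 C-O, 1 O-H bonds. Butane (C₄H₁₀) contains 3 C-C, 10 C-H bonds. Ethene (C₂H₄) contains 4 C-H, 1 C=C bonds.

Reaction I:
  Bonds broken (reactants):
    C=O: 2 × 788 = 1576
    H-H: 3 × 421 = 1263
    Σ(broken) = 2839 kJ
  Bonds formed (products):
    C-H: 3 × 418 = 1254
    C-O: 1 × 369 = 369
    O-H: 3 × 480 = 1440
    Σ(formed) = 3063 kJ
  ΔH_I = 2839 − 3063 = −224 kJ
Reaction II:
  Bonds broken (reactants):
    C-C: 3 × 333 = 999
    C-H: 10 × 418 = 4180
    Σ(broken) = 5179 kJ
  Bonds formed (products):
    C-H: 8 × 418 = 3344
    C=C: 2 × 590 = 1180
    H-H: 1 × 421 = 421
    Σ(formed) = 4945 kJ
  ΔH_II = 5179 − 4945 = +234 kJ
ΔH_I − ΔH_II = −458 kJ, so reaction I has the more negative ΔH; |ΔH_I − ΔH_II| = 458 kJ.

Reaction I, by 458 kJ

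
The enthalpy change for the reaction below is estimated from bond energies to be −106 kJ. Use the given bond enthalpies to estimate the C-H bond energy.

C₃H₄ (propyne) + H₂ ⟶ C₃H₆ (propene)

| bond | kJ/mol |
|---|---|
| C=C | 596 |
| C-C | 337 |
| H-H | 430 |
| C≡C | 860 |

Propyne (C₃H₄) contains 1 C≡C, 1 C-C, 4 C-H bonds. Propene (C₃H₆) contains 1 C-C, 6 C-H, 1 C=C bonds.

Let D be the C-H bond energy.
Σ(broken) = 1×860 + 1×337 + 4×D + 1×430 = 1627 + 4D
Σ(formed) = 1×337 + 6×D + 1×596 = 933 + 6D
ΔH = Σ(broken) − Σ(formed) = (1627 + 4D) − (933 + 6D) = +694 − 2D
Setting this equal to −106 kJ gives 2D = 800, so D = 400 kJ/mol.

D(C-H) ≈ 400 kJ/mol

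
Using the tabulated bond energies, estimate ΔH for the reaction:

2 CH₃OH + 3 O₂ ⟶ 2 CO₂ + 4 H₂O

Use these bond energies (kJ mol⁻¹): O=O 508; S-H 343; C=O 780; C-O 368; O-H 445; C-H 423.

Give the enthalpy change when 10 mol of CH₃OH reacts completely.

ΔH = −4960 kJ

Bonds broken (reactants):
  C-H: 6 × 423 = 2538
  C-O: 2 × 368 = 736
  O-H: 2 × 445 = 890
  O=O: 3 × 508 = 1524
  Σ(broken) = 5688 kJ
Bonds formed (products):
  C=O: 4 × 780 = 3120
  O-H: 8 × 445 = 3560
  Σ(formed) = 6680 kJ
ΔH = Σ(broken) − Σ(formed) = 5688 − 6680 = −992 kJ
For 5× the reaction as written: 5 × (−992) = −4960 kJ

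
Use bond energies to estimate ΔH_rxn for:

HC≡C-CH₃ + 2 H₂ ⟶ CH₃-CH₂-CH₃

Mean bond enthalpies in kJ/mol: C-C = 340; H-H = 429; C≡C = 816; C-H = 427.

ΔH ≈ −374 kJ

Bonds broken (reactants):
  C≡C: 1 × 816 = 816
  C-C: 1 × 340 = 340
  C-H: 4 × 427 = 1708
  H-H: 2 × 429 = 858
  Σ(broken) = 3722 kJ
Bonds formed (products):
  C-C: 2 × 340 = 680
  C-H: 8 × 427 = 3416
  Σ(formed) = 4096 kJ
ΔH = Σ(broken) − Σ(formed) = 3722 − 4096 = −374 kJ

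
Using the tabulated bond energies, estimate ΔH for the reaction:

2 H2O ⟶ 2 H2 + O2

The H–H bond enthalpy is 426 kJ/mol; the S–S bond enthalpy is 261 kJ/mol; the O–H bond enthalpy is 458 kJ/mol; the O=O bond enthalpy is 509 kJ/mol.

ΔH ≈ +471 kJ

Bonds broken (reactants):
  O–H: 4 × 458 = 1832
  Σ(broken) = 1832 kJ
Bonds formed (products):
  H–H: 2 × 426 = 852
  O=O: 1 × 509 = 509
  Σ(formed) = 1361 kJ
ΔH = Σ(broken) − Σ(formed) = 1832 − 1361 = +471 kJ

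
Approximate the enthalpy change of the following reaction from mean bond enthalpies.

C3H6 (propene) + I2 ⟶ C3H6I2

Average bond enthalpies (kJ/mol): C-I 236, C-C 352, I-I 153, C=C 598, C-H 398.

ΔH ≈ −73 kJ

Bonds broken (reactants):
  C-C: 1 × 352 = 352
  C-H: 6 × 398 = 2388
  C=C: 1 × 598 = 598
  I-I: 1 × 153 = 153
  Σ(broken) = 3491 kJ
Bonds formed (products):
  C-C: 2 × 352 = 704
  C-H: 6 × 398 = 2388
  C-I: 2 × 236 = 472
  Σ(formed) = 3564 kJ
ΔH = Σ(broken) − Σ(formed) = 3491 − 3564 = −73 kJ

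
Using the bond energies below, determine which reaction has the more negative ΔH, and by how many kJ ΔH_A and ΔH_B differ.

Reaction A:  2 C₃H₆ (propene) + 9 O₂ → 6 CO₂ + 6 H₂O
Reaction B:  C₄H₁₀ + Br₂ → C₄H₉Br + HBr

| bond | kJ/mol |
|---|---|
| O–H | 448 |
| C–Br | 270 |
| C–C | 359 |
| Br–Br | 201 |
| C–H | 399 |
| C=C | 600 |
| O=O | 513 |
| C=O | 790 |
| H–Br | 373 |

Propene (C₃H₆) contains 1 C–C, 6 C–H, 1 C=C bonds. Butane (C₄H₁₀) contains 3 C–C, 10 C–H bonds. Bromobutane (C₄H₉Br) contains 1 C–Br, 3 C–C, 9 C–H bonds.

Reaction A:
  Bonds broken (reactants):
    C–C: 2 × 359 = 718
    C–H: 12 × 399 = 4788
    C=C: 2 × 600 = 1200
    O=O: 9 × 513 = 4617
    Σ(broken) = 11323 kJ
  Bonds formed (products):
    C=O: 12 × 790 = 9480
    O–H: 12 × 448 = 5376
    Σ(formed) = 14856 kJ
  ΔH_A = 11323 − 14856 = −3533 kJ
Reaction B:
  Bonds broken (reactants):
    Br–Br: 1 × 201 = 201
    C–C: 3 × 359 = 1077
    C–H: 10 × 399 = 3990
    Σ(broken) = 5268 kJ
  Bonds formed (products):
    C–Br: 1 × 270 = 270
    C–C: 3 × 359 = 1077
    C–H: 9 × 399 = 3591
    H–Br: 1 × 373 = 373
    Σ(formed) = 5311 kJ
  ΔH_B = 5268 − 5311 = −43 kJ
ΔH_A − ΔH_B = −3490 kJ, so reaction A has the more negative ΔH; |ΔH_A − ΔH_B| = 3490 kJ.

Reaction A, by 3490 kJ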